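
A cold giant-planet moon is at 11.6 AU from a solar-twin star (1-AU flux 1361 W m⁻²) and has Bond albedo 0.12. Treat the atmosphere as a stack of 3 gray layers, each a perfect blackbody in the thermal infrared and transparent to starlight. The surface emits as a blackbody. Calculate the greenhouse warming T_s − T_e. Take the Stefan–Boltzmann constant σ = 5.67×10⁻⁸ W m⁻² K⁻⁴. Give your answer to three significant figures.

32.8 K

By the inverse-square law, S = 1361/11.6² = 10.11 W m⁻².
Top-of-atmosphere balance: σT_e⁴ = S(1−α)/4 = 2.225 W m⁻² → T_e = 79.15 K.
Surface: T_s = (4)^¼·T_e = 111.9 K.
Warming: T_s − T_e = 32.78 K.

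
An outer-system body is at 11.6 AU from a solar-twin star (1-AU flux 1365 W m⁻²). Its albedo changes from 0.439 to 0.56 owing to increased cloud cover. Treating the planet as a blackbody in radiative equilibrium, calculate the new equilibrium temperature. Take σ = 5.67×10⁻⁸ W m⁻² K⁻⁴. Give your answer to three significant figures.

66.6 K

Flux at the orbit: S = 1365/(11.6)² = 10.14 W m⁻².
New equilibrium: T₂ = [(1−0.56)·10.14/(4σ)]^(1/4) = 66.60 K.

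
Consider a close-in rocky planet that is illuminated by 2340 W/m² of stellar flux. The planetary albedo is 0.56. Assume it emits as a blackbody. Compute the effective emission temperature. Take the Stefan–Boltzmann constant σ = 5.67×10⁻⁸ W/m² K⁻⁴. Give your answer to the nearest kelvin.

260 K

The planet absorbs (1−α)S over its disc πR² and re-emits over 4πR², so the mean absorbed flux is (1−0.56)·2340/4 = 257.4 W/m².
Balancing against σT⁴: T = (257.4/5.67×10⁻⁸)^(1/4) = 259.6 K.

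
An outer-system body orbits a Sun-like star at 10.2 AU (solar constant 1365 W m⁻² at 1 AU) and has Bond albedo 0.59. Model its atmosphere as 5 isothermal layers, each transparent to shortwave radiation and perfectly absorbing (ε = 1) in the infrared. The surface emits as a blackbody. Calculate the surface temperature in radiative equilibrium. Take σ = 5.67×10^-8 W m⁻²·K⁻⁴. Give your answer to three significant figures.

Flux at the orbit: S = 1365/(10.2)² = 13.12 W m⁻².
Top-of-atmosphere balance: σT_e⁴ = S(1−α)/4 = 1.345 W m⁻² → T_e = 69.79 K.
For an N-layer opaque stack, T_s⁴ = (N+1)T_e⁴, hence T_s = (6)^(1/4)×69.79 K = 109.2 K.

109 kelvin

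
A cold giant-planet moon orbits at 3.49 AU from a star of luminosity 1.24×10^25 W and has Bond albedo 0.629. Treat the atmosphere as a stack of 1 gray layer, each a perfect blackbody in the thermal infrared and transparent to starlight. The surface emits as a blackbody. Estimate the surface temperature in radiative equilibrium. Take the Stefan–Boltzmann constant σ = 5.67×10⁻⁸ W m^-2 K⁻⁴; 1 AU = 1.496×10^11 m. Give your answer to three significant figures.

58.7 K

Orbital distance: d = 3.49 AU = 5.221×10^11 m.
Spreading L over a sphere of radius d: S = 1.24×10^25/(4π·5.22×10^11²) = 3.620 W m^-2.
Top-of-atmosphere balance: σT_e⁴ = S(1−α)/4 = 0.3357 W m^-2 → T_e = 49.33 K.
With N = 1 opaque layers, T_s = (N+1)^(1/4)·T_e = 2^(1/4)·49.33 = 58.66 K.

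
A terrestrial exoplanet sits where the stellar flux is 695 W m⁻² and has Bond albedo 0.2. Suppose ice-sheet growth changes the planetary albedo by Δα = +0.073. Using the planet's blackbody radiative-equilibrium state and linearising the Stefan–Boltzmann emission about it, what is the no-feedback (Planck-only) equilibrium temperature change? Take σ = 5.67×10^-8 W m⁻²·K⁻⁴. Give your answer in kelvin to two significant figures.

Unperturbed T_e = [695.0·(1−0.2)/(4σ)]^¼ = 222.5 K.
ΔF = −(S/4)Δα = −(695.0/4)×(+0.073) = -12.68 W m⁻².
Linearising σT⁴ gives d(σT⁴)/dT = 4σT_e³ = 2.499 W m⁻² per K.
ΔT₀ = ΔF/λ_P = -12.68/2.499 = -5.08 K.

-5.1 kelvin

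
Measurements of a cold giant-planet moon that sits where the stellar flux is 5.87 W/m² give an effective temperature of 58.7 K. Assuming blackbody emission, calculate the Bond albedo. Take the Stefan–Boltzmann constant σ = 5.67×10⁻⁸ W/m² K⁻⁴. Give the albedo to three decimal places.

0.541

Energy balance: S(1−α)/4 = σT⁴, so 1−α = 4σT⁴/S.
σT⁴ = 0.6732 W/m², so 4σT⁴ = 2.693 W/m².
Hence α = 1 − 2.693/5.870 = 0.5413.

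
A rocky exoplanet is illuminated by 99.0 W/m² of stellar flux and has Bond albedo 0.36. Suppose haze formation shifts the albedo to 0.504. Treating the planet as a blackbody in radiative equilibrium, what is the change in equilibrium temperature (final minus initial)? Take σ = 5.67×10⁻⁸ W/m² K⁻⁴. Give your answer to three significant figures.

Initial: T₁ = [S(1−0.36)/(4σ)]^(1/4) = 129.3 K.
After:  T₂ = [99.00·0.496/(4σ)]^(1/4) = 121.3 K.
Change: 121.3 − 129.3 = -7.981 K.

-7.98 kelvin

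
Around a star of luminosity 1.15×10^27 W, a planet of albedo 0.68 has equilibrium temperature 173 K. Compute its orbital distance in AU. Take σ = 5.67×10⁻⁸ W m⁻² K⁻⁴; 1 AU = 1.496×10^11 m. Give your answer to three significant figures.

2.54 AU

Required flux: S = 4σT⁴/(1−α) = 634.9 W m⁻².
Then d = [L/(4πS)]^(1/2) = 3.797×10^11 m, i.e. 2.538 AU.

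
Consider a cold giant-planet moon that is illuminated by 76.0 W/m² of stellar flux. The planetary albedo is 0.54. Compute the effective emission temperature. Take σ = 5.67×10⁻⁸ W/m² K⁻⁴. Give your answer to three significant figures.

111 kelvin

The planet absorbs (1−α)S over its disc πR² and re-emits over 4πR², so the mean absorbed flux is (1−0.54)·76.00/4 = 8.740 W/m².
In equilibrium σT⁴ equals this, so T = 111.4 K.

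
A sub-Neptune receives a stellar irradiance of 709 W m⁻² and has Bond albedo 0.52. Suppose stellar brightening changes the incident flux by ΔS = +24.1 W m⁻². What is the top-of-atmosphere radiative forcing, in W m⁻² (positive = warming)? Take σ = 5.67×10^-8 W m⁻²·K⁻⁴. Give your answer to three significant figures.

ΔF = Δ[S(1−α)]/4 = (1−0.52)·+24.1/4 = 2.892 W m⁻².

2.89 W m⁻²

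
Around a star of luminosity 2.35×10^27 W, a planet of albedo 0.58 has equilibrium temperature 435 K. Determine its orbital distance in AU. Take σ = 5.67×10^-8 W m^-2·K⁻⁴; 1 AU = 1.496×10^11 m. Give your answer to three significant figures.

The flux needed for this T is 4σT⁴/(1−0.58) = 19340 W m^-2.
From L = 4πd²S, d = √(2.35×10^27/(4π·19340)) = 9.835×10^10 m = 0.6574 AU.

0.657 AU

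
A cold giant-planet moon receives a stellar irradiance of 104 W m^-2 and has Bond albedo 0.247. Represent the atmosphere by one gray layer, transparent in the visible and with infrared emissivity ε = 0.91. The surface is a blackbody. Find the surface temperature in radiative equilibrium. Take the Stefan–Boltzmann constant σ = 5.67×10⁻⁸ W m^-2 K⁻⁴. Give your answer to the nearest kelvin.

The planet radiates to space at T_e = [S(1−α)/(4σ)]^(1/4) = 136.3 K.
For a single slab of emissivity ε, T_s⁴ = 2T_e⁴/(2−ε); thus T_s = 136.3·(1.835)^(1/4) = 158.7 K.

159 K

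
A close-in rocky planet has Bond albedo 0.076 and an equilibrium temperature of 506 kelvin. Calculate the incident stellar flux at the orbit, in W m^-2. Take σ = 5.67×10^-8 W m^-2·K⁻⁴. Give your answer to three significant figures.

From S(1−α)/4 = σT⁴: S = 4σT⁴/(1−α).
The emitted flux is σT⁴ = 3717 W m^-2.
S = 4·3717/0.924 = 16090 W m^-2.

16100 W m^-2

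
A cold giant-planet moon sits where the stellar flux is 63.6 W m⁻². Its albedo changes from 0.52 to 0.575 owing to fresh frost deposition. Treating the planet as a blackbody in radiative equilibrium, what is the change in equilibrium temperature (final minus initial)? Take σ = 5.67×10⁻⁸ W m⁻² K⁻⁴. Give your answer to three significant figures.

-3.23 K

Initial: T₁ = [S(1−0.52)/(4σ)]^(1/4) = 107.7 K.
Final:   T₂ = [S(1−0.575)/(4σ)]^(1/4) = 104.5 K.
ΔT = T₂ − T₁ = -3.228 K.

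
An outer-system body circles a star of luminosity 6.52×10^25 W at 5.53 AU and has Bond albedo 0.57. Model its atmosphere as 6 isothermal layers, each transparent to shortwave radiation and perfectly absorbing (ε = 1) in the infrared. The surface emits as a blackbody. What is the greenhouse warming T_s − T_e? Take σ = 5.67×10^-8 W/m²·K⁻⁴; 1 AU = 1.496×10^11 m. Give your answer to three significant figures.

Orbital distance: d = 5.53 AU = 8.273×10^11 m.
Flux at the orbit: S = L/(4πd²) = 6.52×10^25/(4π·(8.27×10^11)²) = 7.581 W/m².
Top-of-atmosphere balance: σT_e⁴ = S(1−α)/4 = 0.8150 W/m² → T_e = 61.57 K.
T_s = (N+1)^(1/4)·T_e = 100.2 K.
Warming: T_s − T_e = 38.58 K.

38.6 K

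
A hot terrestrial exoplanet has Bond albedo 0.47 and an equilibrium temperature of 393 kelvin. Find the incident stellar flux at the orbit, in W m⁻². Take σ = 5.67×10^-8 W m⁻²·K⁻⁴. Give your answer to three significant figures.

10200 W m⁻²

Invert the energy balance for S: S = 4σT⁴/(1−α).
The emitted flux is σT⁴ = 1353 W m⁻².
So S = 4×1353/(1−0.47) = 10210 W m⁻².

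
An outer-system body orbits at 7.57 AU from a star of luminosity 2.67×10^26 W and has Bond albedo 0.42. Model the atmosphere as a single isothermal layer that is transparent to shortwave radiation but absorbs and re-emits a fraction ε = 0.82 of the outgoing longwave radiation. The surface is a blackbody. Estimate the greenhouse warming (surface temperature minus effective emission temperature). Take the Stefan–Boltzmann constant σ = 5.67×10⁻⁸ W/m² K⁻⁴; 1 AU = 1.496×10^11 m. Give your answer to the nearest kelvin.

d = 7.57 × 1.496×10^11 m = 1.132×10^12 m.
Spreading L over a sphere of radius d: S = 2.67×10^26/(4π·1.13×10^12²) = 16.57 W/m².
The planet radiates to space at T_e = [S(1−α)/(4σ)]^(1/4) = 80.68 K.
The surface balance (absorbed SW + ε·downward IR = σT_s⁴) with T_a⁴ = T_s⁴/2 reduces to T_s = T_e·[2/(2−ε)]^¼ = 92.05 K.
T_s − T_e = 92.05 − 80.68 = 11.38 K.

11 K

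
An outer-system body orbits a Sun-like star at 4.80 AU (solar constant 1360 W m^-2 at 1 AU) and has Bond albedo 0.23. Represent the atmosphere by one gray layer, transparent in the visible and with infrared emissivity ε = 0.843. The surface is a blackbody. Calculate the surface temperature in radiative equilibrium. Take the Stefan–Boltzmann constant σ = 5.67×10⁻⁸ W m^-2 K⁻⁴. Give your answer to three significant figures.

136 K

Irradiance scales as 1/d², so S = 1360 W m^-2 × (1/4.80)² = 59.03 W m^-2.
At the top of the atmosphere, σT_e⁴ = S(1−α)/4 = 11.36 W m^-2, giving T_e = 119.0 K.
Surface balance with a leaky layer gives σT_s⁴ = σT_e⁴·2/(2−ε), so T_s = T_e·[2/(2−0.843)]^(1/4) = 136.4 K.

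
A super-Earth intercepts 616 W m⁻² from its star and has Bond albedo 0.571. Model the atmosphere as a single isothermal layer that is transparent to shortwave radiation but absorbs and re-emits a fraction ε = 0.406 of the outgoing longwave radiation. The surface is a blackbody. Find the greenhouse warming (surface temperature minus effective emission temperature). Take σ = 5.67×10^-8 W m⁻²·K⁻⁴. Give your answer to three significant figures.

Effective emission temperature (TOA balance): σT_e⁴ = S(1−α)/4 = 66.07 W m⁻² → T_e = 184.8 K.
Surface balance with a leaky layer gives σT_s⁴ = σT_e⁴·2/(2−ε), so T_s = T_e·[2/(2−0.406)]^(1/4) = 195.5 K.
Greenhouse warming: T_s − T_e = 10.78 K.

10.8 K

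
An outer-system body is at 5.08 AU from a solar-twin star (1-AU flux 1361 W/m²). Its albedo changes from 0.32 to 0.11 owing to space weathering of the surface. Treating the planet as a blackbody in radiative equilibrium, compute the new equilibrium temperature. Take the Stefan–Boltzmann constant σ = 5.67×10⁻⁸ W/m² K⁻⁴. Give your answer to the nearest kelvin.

Irradiance scales as 1/d², so S = 1361 W/m² × (1/5.08)² = 52.74 W/m².
With the new albedo, S(1−α₂)/4 = 11.73 W/m², so T₂ = 119.9 K.

120 kelvin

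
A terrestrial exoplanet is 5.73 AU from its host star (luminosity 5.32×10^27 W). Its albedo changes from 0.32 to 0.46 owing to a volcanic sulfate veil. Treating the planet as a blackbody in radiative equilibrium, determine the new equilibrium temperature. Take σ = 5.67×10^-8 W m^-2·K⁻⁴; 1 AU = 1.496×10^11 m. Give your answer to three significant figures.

d = 5.73 × 1.496×10^11 m = 8.572×10^11 m.
Flux at the orbit: S = L/(4πd²) = 5.32×10^27/(4π·(8.57×10^11)²) = 576.1 W m^-2.
New equilibrium: T₂ = [(1−0.46)·576.1/(4σ)]^(1/4) = 192.5 K.

192 K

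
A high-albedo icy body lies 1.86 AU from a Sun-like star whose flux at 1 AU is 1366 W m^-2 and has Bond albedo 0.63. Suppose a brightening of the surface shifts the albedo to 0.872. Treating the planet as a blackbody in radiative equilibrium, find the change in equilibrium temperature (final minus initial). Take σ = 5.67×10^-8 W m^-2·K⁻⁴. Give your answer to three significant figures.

By the inverse-square law, S = 1366/1.86² = 394.8 W m^-2.
Before: T₁ = [394.8·0.37/(4σ)]^(1/4) = 159.3 K.
After:  T₂ = [394.8·0.128/(4σ)]^(1/4) = 122.2 K.
Change: 122.2 − 159.3 = -37.13 K.

-37.1 K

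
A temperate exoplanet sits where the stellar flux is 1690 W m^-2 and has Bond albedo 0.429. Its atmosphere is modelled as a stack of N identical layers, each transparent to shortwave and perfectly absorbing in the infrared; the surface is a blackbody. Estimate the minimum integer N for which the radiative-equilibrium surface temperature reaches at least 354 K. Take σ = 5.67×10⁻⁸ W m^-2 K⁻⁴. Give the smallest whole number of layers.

3

The effective emission temperature is T_e = [S(1−α)/(4σ)]^¼ = 255.4 K.
T_s = (N+1)^(1/4)·T_e ≥ 354 K requires N+1 ≥ (T_s/T_e)⁴ = (354/255.4)⁴ = 3.691.
The minimum whole number is N = 3.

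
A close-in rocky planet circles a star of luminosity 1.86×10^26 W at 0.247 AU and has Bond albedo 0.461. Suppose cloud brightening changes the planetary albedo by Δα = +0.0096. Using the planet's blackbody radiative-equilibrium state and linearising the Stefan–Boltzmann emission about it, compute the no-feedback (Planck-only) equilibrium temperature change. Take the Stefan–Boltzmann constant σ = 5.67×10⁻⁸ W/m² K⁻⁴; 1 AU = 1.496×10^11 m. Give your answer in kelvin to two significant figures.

d = 0.247 × 1.496×10^11 m = 3.695×10^10 m.
Flux at the orbit: S = L/(4πd²) = 1.86×10^26/(4π·(3.70×10^10)²) = 10840 W/m².
Reference equilibrium: T_e = [S(1−α)/(4σ)]^(1/4) = 400.6 K.
ΔF = −(S/4)Δα = −(10840/4)×(+0.0096) = -26.02 W/m².
The Planck feedback parameter is 4σT_e³ = 14.58 W/m²/K.
Hence the no-feedback warming is ΔF/(4σT_e³) = -1.78 K.

-1.8 K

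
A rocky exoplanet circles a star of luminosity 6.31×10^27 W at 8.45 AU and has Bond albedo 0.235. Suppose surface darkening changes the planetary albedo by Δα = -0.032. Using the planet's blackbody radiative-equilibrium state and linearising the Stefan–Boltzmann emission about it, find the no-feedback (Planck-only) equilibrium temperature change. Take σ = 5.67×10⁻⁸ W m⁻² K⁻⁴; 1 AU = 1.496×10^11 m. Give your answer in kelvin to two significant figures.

1.9 K

d = 8.45 × 1.496×10^11 m = 1.264×10^12 m.
Flux at the orbit: S = L/(4πd²) = 6.31×10^27/(4π·(1.26×10^12)²) = 314.2 W m⁻².
Reference equilibrium: T_e = [S(1−α)/(4σ)]^(1/4) = 180.4 K.
ΔF = −(S/4)Δα = −(314.2/4)×(-0.032) = 2.514 W m⁻².
The Planck feedback parameter is 4σT_e³ = 1.332 W m⁻²/K.
ΔT₀ = ΔF/λ_P = 2.514/1.332 = 1.89 K.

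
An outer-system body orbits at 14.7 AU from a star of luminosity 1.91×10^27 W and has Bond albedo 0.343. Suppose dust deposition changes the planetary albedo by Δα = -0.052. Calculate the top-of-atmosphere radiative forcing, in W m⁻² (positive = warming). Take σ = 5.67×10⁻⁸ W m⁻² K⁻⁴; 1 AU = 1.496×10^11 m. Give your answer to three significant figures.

Orbital distance: d = 14.7 AU = 2.199×10^12 m.
S = L/(4πd²) = 31.43 W m⁻².
TOA radiative forcing: ΔF = −S·Δα/4 = −31.43·(-0.052)/4 = 0.4086 W m⁻².

0.409 W m⁻²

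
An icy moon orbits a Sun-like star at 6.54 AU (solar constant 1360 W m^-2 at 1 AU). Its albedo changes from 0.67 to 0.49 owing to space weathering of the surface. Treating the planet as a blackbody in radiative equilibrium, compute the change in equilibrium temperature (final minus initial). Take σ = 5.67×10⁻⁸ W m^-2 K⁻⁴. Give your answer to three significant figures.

9.48 K

By the inverse-square law, S = 1360/6.54² = 31.80 W m^-2.
Initial: T₁ = [S(1−0.67)/(4σ)]^(1/4) = 82.47 K.
Final:   T₂ = [S(1−0.49)/(4σ)]^(1/4) = 91.96 K.
Change: 91.96 − 82.47 = 9.482 K.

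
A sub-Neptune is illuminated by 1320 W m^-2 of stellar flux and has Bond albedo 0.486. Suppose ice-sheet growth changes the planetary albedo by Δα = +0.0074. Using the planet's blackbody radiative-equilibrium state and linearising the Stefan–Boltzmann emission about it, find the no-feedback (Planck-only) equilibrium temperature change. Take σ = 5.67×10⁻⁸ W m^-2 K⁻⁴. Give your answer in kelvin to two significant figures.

-0.84 K

Unperturbed T_e = [1320·(1−0.486)/(4σ)]^¼ = 233.9 K.
The change in absorbed flux is Δ[S(1−α)/4] = −SΔα/4 = -2.442 W m^-2.
Planck response: λ_P = 4σT_e³ = 4·5.67×10⁻⁸·(233.9)³ = 2.901 W m^-2/K.
Hence the no-feedback warming is ΔF/(4σT_e³) = -0.842 K.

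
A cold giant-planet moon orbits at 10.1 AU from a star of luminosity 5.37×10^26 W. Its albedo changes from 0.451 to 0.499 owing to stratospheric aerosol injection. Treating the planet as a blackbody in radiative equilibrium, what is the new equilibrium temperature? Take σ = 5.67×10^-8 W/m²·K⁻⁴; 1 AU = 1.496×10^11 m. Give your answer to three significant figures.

d = 10.1 × 1.496×10^11 m = 1.511×10^12 m.
Flux at the orbit: S = L/(4πd²) = 5.37×10^26/(4π·(1.51×10^12)²) = 18.72 W/m².
T₂ = [S(1−α₂)/(4σ)]^(1/4) = [18.72·0.501/(4σ)]^(1/4) = 80.19 K.

80.2 kelvin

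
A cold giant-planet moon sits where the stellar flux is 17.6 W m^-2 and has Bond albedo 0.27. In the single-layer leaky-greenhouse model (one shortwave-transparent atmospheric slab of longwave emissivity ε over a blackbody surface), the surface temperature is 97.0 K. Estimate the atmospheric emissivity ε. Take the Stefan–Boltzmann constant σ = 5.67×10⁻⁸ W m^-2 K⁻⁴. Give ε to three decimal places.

0.720

TOA balance gives T_e = 86.76 K.
T_s⁴ = T_e⁴·2/(2−ε) → ε = 2 − 2(T_e/T_s)⁴ = 2 − 2·(86.76/97.0)⁴ = 0.7202.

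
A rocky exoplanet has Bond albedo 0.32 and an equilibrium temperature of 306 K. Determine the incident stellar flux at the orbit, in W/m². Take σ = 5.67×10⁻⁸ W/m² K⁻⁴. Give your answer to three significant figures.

From S(1−α)/4 = σT⁴: S = 4σT⁴/(1−α).
σT⁴ = 5.67×10⁻⁸·(306)⁴ = 497.1 W/m².
S = 4·497.1/0.68 = 2924 W/m².

2920 W/m²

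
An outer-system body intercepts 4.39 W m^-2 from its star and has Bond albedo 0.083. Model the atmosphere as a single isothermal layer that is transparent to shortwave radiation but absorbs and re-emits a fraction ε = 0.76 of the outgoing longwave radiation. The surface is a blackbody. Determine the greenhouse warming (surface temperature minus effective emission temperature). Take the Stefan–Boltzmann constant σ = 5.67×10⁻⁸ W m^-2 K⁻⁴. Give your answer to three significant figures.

8.24 K

At the top of the atmosphere, σT_e⁴ = S(1−α)/4 = 1.006 W m^-2, giving T_e = 64.91 K.
For a single slab of emissivity ε, T_s⁴ = 2T_e⁴/(2−ε); thus T_s = 64.91·(1.613)^(1/4) = 73.15 K.
Greenhouse warming: T_s − T_e = 8.240 K.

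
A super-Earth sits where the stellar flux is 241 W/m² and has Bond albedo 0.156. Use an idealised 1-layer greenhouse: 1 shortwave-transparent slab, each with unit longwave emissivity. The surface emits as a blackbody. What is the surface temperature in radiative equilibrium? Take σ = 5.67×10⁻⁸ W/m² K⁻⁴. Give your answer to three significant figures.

206 kelvin

The effective emission temperature is T_e = [S(1−α)/(4σ)]^¼ = 173.1 K.
For an N-layer opaque stack, T_s⁴ = (N+1)T_e⁴, hence T_s = (2)^(1/4)×173.1 K = 205.8 K.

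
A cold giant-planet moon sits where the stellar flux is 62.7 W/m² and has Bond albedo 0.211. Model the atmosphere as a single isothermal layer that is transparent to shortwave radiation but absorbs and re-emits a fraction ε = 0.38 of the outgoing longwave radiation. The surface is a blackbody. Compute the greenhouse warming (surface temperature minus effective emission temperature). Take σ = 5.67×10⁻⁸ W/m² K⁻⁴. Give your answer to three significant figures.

Effective emission temperature (TOA balance): σT_e⁴ = S(1−α)/4 = 12.37 W/m² → T_e = 121.5 K.
The surface balance (absorbed SW + ε·downward IR = σT_s⁴) with T_a⁴ = T_s⁴/2 reduces to T_s = T_e·[2/(2−ε)]^¼ = 128.1 K.
Greenhouse warming: T_s − T_e = 6.574 K.

6.57 K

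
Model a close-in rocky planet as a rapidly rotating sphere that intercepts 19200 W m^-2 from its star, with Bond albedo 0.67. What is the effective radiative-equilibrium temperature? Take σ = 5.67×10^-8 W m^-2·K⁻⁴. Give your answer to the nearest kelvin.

409 kelvin

Averaging over the sphere, the absorbed flux is S(1−α)/4 = 1584 W m^-2.
In equilibrium σT⁴ equals this, so T = 408.8 K.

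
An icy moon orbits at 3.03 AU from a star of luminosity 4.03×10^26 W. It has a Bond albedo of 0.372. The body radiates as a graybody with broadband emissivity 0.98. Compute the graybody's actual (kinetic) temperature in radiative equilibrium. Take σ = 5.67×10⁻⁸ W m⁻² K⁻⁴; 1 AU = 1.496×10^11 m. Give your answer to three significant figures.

Orbital distance: d = 3.03 AU = 4.533×10^11 m.
Spreading L over a sphere of radius d: S = 4.03×10^26/(4π·4.53×10^11²) = 156.1 W m⁻².
Averaging over the sphere, the absorbed flux is S(1−α)/4 = 24.50 W m⁻².
Equating to εσT⁴ with ε = 0.98: T = (24.50/0.98σ)^(1/4) = 144.9 K.

145 kelvin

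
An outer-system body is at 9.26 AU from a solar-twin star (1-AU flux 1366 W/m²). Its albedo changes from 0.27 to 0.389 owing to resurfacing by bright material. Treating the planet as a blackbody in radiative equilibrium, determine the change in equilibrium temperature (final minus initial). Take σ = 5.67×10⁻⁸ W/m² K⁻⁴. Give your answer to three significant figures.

Flux at the orbit: S = 1366/(9.26)² = 15.93 W/m².
Before: T₁ = [15.93·0.73/(4σ)]^(1/4) = 84.62 K.
After:  T₂ = [15.93·0.611/(4σ)]^(1/4) = 80.94 K.
ΔT = T₂ − T₁ = -3.682 K.

-3.68 K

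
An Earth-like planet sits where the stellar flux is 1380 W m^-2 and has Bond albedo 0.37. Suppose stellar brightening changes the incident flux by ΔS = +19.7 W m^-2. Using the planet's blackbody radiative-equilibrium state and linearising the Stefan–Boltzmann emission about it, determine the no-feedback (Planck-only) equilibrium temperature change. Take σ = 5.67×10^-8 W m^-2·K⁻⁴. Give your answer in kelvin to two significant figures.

Unperturbed T_e = [1380·(1−0.37)/(4σ)]^¼ = 248.8 K.
TOA radiative forcing: ΔF = (1−α)ΔS/4 = 0.63·(+19.7)/4 = 3.103 W m^-2.
Linearising σT⁴ gives d(σT⁴)/dT = 4σT_e³ = 3.494 W m^-2 per K.
Hence the no-feedback warming is ΔF/(4σT_e³) = 0.888 K.

0.89 K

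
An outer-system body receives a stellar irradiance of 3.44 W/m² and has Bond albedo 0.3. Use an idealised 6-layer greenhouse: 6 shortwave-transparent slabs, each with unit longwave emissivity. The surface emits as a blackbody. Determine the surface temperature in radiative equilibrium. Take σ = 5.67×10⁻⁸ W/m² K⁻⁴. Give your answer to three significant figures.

Top-of-atmosphere balance: σT_e⁴ = S(1−α)/4 = 0.6020 W/m² → T_e = 57.08 K.
Layer-by-layer balance gives σT_s⁴ = (N+1)σT_e⁴, so T_s = 7^¼·57.08 = 92.85 K.

92.8 kelvin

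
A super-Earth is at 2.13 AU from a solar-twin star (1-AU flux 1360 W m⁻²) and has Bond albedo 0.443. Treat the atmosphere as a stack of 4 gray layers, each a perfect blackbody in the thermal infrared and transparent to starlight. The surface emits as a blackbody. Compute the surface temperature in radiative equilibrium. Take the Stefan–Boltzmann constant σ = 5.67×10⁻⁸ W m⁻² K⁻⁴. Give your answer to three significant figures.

Flux at the orbit: S = 1360/(2.13)² = 299.8 W m⁻².
Top-of-atmosphere balance: σT_e⁴ = S(1−α)/4 = 41.74 W m⁻² → T_e = 164.7 K.
For an N-layer opaque stack, T_s⁴ = (N+1)T_e⁴, hence T_s = (5)^(1/4)×164.7 K = 246.3 K.

246 K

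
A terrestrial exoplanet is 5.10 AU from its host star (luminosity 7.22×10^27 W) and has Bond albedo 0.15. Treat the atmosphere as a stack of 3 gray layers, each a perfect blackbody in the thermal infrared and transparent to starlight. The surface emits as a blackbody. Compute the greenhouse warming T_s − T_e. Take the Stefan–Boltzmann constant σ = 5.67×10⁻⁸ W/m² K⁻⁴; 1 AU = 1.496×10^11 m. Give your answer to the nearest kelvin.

Orbital distance: d = 5.10 AU = 7.630×10^11 m.
Spreading L over a sphere of radius d: S = 7.22×10^27/(4π·7.63×10^11²) = 987.0 W/m².
Top-of-atmosphere balance: σT_e⁴ = S(1−α)/4 = 209.7 W/m² → T_e = 246.6 K.
Surface: T_s = (4)^¼·T_e = 348.8 K.
Warming: T_s − T_e = 102.2 K.

102 K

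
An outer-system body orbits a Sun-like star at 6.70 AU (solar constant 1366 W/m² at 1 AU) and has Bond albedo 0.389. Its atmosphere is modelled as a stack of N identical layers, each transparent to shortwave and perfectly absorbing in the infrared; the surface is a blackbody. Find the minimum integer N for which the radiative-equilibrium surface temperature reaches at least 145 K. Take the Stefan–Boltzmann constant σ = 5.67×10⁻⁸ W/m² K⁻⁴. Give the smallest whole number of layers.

Flux at the orbit: S = 1366/(6.70)² = 30.43 W/m².
The effective emission temperature is T_e = [S(1−α)/(4σ)]^¼ = 95.15 K.
Since T_s⁴ = (N+1)T_e⁴, we need N ≥ (T_s/T_e)⁴ − 1 = 4.392.
So N ≥ 4.392; the smallest integer is N = 5.

5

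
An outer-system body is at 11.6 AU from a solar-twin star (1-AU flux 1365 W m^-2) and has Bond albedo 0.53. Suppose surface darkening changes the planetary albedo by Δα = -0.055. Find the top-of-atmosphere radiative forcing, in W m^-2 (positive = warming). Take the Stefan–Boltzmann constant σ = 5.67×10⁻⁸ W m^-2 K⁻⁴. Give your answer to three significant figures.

By the inverse-square law, S = 1365/11.6² = 10.14 W m^-2.
ΔF = −(S/4)Δα = −(10.14/4)×(-0.055) = 0.1395 W m^-2.

0.139 W m^-2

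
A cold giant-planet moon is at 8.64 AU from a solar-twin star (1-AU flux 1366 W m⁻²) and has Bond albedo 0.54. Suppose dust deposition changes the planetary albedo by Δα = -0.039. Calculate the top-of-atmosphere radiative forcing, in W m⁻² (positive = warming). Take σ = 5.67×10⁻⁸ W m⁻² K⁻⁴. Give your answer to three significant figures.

Flux at the orbit: S = 1366/(8.64)² = 18.30 W m⁻².
ΔF = −(S/4)Δα = −(18.30/4)×(-0.039) = 0.1784 W m⁻².

0.178 W m⁻²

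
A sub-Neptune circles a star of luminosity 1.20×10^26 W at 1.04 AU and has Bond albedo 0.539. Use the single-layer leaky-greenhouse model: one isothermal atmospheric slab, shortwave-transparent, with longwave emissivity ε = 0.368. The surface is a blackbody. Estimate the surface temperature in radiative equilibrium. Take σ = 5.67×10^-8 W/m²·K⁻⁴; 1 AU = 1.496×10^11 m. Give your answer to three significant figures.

Orbital distance: d = 1.04 AU = 1.556×10^11 m.
S = L/(4πd²) = 394.5 W/m².
The planet radiates to space at T_e = [S(1−α)/(4σ)]^(1/4) = 168.3 K.
Surface balance with a leaky layer gives σT_s⁴ = σT_e⁴·2/(2−ε), so T_s = T_e·[2/(2−0.368)]^(1/4) = 177.1 K.

177 K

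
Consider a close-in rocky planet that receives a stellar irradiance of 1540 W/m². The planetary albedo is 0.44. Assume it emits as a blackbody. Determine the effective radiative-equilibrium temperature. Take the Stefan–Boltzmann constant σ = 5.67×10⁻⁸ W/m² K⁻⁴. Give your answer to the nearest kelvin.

The planet absorbs (1−α)S over its disc πR² and re-emits over 4πR², so the mean absorbed flux is (1−0.44)·1540/4 = 215.6 W/m².
Balancing against σT⁴: T = (215.6/5.67×10⁻⁸)^(1/4) = 248.3 K.

248 K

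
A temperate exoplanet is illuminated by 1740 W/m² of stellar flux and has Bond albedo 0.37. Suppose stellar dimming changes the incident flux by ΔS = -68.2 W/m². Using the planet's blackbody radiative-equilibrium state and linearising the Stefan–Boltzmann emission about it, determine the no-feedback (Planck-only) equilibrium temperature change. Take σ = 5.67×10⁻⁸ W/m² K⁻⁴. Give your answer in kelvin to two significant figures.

The baseline emission temperature is T_e = 263.7 K.
TOA radiative forcing: ΔF = (1−α)ΔS/4 = 0.63·(-68.2)/4 = -10.74 W/m².
Planck response: λ_P = 4σT_e³ = 4·5.67×10⁻⁸·(263.7)³ = 4.157 W/m²/K.
So ΔT₀ = -10.74/4.157 = -2.58 K.

-2.6 K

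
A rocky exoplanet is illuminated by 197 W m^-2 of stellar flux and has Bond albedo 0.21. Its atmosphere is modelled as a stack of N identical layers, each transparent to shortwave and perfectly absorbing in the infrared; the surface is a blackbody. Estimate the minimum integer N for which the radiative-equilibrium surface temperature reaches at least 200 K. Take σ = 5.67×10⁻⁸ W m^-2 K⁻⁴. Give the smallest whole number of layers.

2

Top-of-atmosphere balance: σT_e⁴ = S(1−α)/4 = 38.91 W m^-2 → T_e = 161.8 K.
Since T_s⁴ = (N+1)T_e⁴, we need N ≥ (T_s/T_e)⁴ − 1 = 1.332.
So N ≥ 1.332; the smallest integer is N = 2.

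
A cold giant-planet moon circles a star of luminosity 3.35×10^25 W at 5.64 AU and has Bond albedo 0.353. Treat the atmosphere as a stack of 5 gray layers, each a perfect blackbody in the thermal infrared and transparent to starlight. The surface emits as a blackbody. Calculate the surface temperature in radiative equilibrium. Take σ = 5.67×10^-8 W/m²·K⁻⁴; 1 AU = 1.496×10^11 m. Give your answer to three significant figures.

d = 5.64 × 1.496×10^11 m = 8.437×10^11 m.
Spreading L over a sphere of radius d: S = 3.35×10^25/(4π·8.44×10^11²) = 3.745 W/m².
OLR = S(1−α)/4 = 0.6057 W/m²; the top layer radiates at T_e = 57.17 K.
For an N-layer opaque stack, T_s⁴ = (N+1)T_e⁴, hence T_s = (6)^(1/4)×57.17 K = 89.48 K.

89.5 kelvin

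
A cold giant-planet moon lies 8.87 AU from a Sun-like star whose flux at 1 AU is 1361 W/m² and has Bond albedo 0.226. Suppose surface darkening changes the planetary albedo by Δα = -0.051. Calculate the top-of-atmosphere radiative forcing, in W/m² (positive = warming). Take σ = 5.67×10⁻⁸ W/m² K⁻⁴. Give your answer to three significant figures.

By the inverse-square law, S = 1361/8.87² = 17.30 W/m².
The change in absorbed flux is Δ[S(1−α)/4] = −SΔα/4 = 0.2206 W/m².

0.221 W/m²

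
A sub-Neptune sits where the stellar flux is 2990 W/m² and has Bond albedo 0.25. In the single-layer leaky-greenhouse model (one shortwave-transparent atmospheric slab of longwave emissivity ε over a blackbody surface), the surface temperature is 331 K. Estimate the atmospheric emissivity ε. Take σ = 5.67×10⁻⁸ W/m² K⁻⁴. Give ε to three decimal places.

TOA balance gives T_e = 315.3 K.
Since (2−ε)/2 = (T_e/T_s)⁴ = 0.8237, ε = 0.3526.

0.353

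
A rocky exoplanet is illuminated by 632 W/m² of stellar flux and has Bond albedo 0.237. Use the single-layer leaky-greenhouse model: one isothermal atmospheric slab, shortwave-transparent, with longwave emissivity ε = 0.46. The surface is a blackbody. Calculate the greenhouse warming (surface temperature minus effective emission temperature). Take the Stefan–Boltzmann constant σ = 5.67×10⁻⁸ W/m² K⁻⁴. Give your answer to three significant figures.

At the top of the atmosphere, σT_e⁴ = S(1−α)/4 = 120.6 W/m², giving T_e = 214.7 K.
For a single slab of emissivity ε, T_s⁴ = 2T_e⁴/(2−ε); thus T_s = 214.7·(1.299)^(1/4) = 229.2 K.
Greenhouse warming: T_s − T_e = 14.50 K.

14.5 K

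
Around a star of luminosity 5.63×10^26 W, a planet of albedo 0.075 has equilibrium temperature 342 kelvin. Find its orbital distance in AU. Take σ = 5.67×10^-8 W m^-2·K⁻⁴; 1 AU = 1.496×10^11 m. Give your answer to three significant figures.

0.773 AU

The flux needed for this T is 4σT⁴/(1−0.075) = 3354 W m^-2.
S = L/(4πd²) → d = √(L/4πS) = √(5.63×10^26/(4π·3354)) = 1.156×10^11 m = 0.7725 AU.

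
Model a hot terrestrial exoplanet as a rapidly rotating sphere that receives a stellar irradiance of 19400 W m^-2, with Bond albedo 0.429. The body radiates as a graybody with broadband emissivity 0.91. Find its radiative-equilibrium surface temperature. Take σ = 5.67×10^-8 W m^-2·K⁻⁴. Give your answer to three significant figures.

481 K

Averaging over the sphere, the absorbed flux is S(1−α)/4 = 2769 W m^-2.
Equating to εσT⁴ with ε = 0.91: T = (2769/0.91σ)^(1/4) = 481.3 K.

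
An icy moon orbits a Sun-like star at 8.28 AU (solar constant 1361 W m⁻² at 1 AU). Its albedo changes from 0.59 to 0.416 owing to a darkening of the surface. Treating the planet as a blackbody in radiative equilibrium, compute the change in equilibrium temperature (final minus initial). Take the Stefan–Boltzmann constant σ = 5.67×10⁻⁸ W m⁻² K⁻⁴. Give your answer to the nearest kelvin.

7 kelvin

Irradiance scales as 1/d², so S = 1361 W m⁻² × (1/8.28)² = 19.85 W m⁻².
Initial: T₁ = [S(1−0.59)/(4σ)]^(1/4) = 77.40 K.
After:  T₂ = [19.85·0.584/(4σ)]^(1/4) = 84.56 K.
Change: 84.56 − 77.40 = 7.157 K.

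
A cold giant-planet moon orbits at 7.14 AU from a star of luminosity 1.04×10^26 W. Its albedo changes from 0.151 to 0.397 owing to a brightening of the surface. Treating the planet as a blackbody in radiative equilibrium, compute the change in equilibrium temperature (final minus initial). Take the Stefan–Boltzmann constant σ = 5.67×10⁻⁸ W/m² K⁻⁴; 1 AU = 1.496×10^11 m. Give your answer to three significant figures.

d = 7.14 × 1.496×10^11 m = 1.068×10^12 m.
Flux at the orbit: S = L/(4πd²) = 1.04×10^26/(4π·(1.07×10^12)²) = 7.254 W/m².
Initial: T₁ = [S(1−0.151)/(4σ)]^(1/4) = 72.19 K.
After:  T₂ = [7.254·0.603/(4σ)]^(1/4) = 66.27 K.
Change: 66.27 − 72.19 = -5.918 K.

-5.92 kelvin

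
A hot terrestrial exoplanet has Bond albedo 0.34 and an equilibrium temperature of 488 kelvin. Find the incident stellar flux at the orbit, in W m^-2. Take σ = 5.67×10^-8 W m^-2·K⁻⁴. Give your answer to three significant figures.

From S(1−α)/4 = σT⁴: S = 4σT⁴/(1−α).
σT⁴ = 5.67×10⁻⁸·(488)⁴ = 3216 W m^-2.
S = 4·3216/0.66 = 19490 W m^-2.

19500 W m^-2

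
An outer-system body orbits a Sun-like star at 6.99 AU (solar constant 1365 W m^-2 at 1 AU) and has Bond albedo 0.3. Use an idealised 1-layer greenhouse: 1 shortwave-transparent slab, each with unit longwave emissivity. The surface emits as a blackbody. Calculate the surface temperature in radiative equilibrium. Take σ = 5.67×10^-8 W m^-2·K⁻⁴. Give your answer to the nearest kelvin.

115 K

Flux at the orbit: S = 1365/(6.99)² = 27.94 W m^-2.
The effective emission temperature is T_e = [S(1−α)/(4σ)]^¼ = 96.36 K.
Layer-by-layer balance gives σT_s⁴ = (N+1)σT_e⁴, so T_s = 2^¼·96.36 = 114.6 K.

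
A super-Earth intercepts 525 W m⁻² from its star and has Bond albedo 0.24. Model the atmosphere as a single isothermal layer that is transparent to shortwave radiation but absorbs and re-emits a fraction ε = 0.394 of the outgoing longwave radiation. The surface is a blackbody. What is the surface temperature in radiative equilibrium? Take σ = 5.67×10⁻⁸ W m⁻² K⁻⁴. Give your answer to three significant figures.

Effective emission temperature (TOA balance): σT_e⁴ = S(1−α)/4 = 99.75 W m⁻² → T_e = 204.8 K.
Surface balance with a leaky layer gives σT_s⁴ = σT_e⁴·2/(2−ε), so T_s = T_e·[2/(2−0.394)]^(1/4) = 216.3 K.

216 kelvin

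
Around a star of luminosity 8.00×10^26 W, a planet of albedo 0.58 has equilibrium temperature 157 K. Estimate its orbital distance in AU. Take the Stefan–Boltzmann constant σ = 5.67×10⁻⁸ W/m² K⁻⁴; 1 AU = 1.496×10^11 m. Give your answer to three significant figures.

Energy balance gives S = 4σT⁴/(1−α) = 328.1 W/m².
From L = 4πd²S, d = √(8.00×10^26/(4π·328.1)) = 4.405×10^11 m = 2.945 AU.

2.94 AU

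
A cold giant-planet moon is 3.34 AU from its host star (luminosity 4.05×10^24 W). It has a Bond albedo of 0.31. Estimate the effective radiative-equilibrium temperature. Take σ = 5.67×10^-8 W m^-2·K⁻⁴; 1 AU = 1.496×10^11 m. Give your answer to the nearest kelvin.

d = 3.34 × 1.496×10^11 m = 4.997×10^11 m.
Spreading L over a sphere of radius d: S = 4.05×10^24/(4π·5.00×10^11²) = 1.291 W m^-2.
Averaging over the sphere, the absorbed flux is S(1−α)/4 = 0.2227 W m^-2.
Balancing against σT⁴: T = (0.2227/5.67×10⁻⁸)^(1/4) = 44.52 K.

45 K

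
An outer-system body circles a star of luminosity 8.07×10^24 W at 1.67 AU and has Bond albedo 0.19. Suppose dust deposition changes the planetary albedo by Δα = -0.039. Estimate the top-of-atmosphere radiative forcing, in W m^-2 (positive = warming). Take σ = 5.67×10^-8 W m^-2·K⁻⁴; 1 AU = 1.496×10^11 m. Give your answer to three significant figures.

0.100 W m^-2

Orbital distance: d = 1.67 AU = 2.498×10^11 m.
S = L/(4πd²) = 10.29 W m^-2.
The change in absorbed flux is Δ[S(1−α)/4] = −SΔα/4 = 0.1003 W m^-2.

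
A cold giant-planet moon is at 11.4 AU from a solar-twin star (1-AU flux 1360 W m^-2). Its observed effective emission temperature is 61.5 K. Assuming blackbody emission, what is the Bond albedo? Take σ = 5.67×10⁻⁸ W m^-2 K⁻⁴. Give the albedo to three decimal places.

0.690

Irradiance scales as 1/d², so S = 1360 W m^-2 × (1/11.4)² = 10.46 W m^-2.
Rearranging the radiative balance, α = 1 − 4σT⁴/S.
4σT⁴ = 4·5.67×10⁻⁸·(61.5)⁴ = 3.244 W m^-2.
1−α = 3.244/10.46 = 0.3100, so α = 0.6900.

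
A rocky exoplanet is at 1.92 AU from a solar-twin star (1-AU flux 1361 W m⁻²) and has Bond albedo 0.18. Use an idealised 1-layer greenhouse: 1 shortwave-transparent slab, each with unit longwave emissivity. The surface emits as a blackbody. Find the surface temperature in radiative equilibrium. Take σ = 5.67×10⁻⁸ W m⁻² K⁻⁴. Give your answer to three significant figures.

227 K

By the inverse-square law, S = 1361/1.92² = 369.2 W m⁻².
Top-of-atmosphere balance: σT_e⁴ = S(1−α)/4 = 75.68 W m⁻² → T_e = 191.1 K.
Layer-by-layer balance gives σT_s⁴ = (N+1)σT_e⁴, so T_s = 2^¼·191.1 = 227.3 K.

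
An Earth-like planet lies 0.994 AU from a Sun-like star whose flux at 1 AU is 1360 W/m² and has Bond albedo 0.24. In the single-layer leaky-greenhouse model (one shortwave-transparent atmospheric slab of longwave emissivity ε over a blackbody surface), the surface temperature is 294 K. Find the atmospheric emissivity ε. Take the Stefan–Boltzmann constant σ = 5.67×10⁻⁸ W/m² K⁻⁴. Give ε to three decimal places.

Irradiance scales as 1/d², so S = 1360 W/m² × (1/0.994)² = 1376 W/m².
First, T_e = [1376·(1−0.24)/(4σ)]^(1/4) = 260.6 K.
Since (2−ε)/2 = (T_e/T_s)⁴ = 0.6174, ε = 0.7653.

0.765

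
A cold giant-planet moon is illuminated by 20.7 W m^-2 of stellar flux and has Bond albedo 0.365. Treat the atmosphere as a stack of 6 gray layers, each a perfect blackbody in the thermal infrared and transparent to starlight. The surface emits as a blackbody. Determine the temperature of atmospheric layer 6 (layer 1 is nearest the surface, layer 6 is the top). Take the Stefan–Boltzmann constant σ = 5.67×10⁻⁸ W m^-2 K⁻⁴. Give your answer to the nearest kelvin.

87 K

OLR = S(1−α)/4 = 3.286 W m^-2; the top layer radiates at T_e = 87.25 K.
Each opaque layer satisfies 2T_j⁴ = T_{j−1}⁴ + T_{j+1}⁴, giving T_k⁴ = (N+1−k)T_e⁴.
With k = 6: T_6 = (6+1−6)^¼·87.25 K = 87.25 K.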